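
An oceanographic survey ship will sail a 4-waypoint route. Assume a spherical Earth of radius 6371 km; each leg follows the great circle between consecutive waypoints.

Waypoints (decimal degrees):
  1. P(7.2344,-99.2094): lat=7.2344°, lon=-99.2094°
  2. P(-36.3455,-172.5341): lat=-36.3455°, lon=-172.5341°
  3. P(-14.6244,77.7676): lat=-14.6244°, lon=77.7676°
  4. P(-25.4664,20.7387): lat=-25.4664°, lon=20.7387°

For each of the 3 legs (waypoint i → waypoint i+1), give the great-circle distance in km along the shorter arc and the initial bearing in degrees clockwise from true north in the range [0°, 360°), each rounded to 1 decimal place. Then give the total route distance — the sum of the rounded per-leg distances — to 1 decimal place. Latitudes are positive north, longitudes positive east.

Leg 1: dist=9018.3 km, bearing=231.4°
Leg 2: dist=10729.4 km, bearing=246.5°
Leg 3: dist=6034.4 km, bearing=248.9°
Total: 25782.1 km

Leg 1: φ1=0.1262641, φ2=-0.6343486, Δφ=-0.7606127, Δλ=-1.2797574 rad; a=sin²(Δφ/2)+cosφ1·cosφ2·sin²(Δλ/2)=0.4226739228; c=2·atan2(√a, √(1-a))=1.415520965; dist=6371·c=9018.284 ≈ 9018.3 km; running total=9018.3 km
Leg 1 bearing: y=sinΔλ·cosφ2=-0.77158540, x=cosφ1·sinφ2-sinφ1·cosφ2·cosΔλ=-0.61704026; θ=atan2(y, x)=-128.6495° <0 so +360° → 231.3505° ≈ 231.4°
Leg 2: φ1=-0.6343486, φ2=-0.2552439, Δφ=0.3791047, Δλ=4.3685888 rad; a=sin²(Δφ/2)+cosφ1·cosφ2·sin²(Δλ/2)=0.5565318666; c=2·atan2(√a, √(1-a))=1.684102346; dist=6371·c=10729.416 ≈ 10729.4 km; running total=19747.7 km
Leg 2 bearing: y=sinΔλ·cosφ2=-0.91097821, x=cosφ1·sinφ2-sinφ1·cosφ2·cosΔλ=-0.39665513; θ=atan2(y, x)=-113.5291° <0 so +360° → 246.4709° ≈ 246.5°
Leg 3: φ1=-0.2552439, φ2=-0.4444725, Δφ=-0.1892286, Δλ=-0.9953421 rad; a=sin²(Δφ/2)+cosφ1·cosφ2·sin²(Δλ/2)=0.2080087511; c=2·atan2(√a, √(1-a))=0.947170277; dist=6371·c=6034.422 ≈ 6034.4 km; running total=25782.1 km
Leg 3 bearing: y=sinΔλ·cosφ2=-0.75743125, x=cosφ1·sinφ2-sinφ1·cosφ2·cosΔλ=-0.29199718; θ=atan2(y, x)=-111.0821° <0 so +360° → 248.9179° ≈ 248.9°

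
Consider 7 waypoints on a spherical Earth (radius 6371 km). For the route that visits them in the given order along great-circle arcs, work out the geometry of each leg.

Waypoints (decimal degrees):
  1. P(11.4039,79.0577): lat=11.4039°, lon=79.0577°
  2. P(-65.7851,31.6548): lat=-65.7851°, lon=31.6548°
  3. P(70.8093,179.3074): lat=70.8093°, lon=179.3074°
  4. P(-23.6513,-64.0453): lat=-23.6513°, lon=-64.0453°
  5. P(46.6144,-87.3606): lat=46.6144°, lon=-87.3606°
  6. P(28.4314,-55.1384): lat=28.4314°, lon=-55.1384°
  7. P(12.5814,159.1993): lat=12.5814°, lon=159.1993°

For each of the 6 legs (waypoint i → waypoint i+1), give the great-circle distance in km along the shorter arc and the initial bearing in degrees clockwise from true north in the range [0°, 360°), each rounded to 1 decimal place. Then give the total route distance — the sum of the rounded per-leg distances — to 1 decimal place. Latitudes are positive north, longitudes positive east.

Leg 1: dist=9421.8 km, bearing=197.7°
Leg 2: dist=18594.3 km, bearing=52.7°
Leg 3: dist=13446.3 km, bearing=72.6°
Leg 4: dist=8157.8 km, bearing=343.5°
Leg 5: dist=3448.7 km, bearing=114.5°
Leg 6: dist=14147.1 km, bearing=316.3°
Total: 67216.0 km

Leg 1: φ1=0.1990356, φ2=-1.1481666, Δφ=-1.3472022, Δλ=-0.8273367 rad; a=sin²(Δφ/2)+cosφ1·cosφ2·sin²(Δλ/2)=0.4540976992; c=2·atan2(√a, √(1-a))=1.478862278; dist=6371·c=9421.832 ≈ 9421.8 km; running total=9421.8 km
Leg 1 bearing: y=sinΔλ·cosφ2=-0.30193180, x=cosφ1·sinφ2-sinφ1·cosφ2·cosΔλ=-0.94889889; θ=atan2(y, x)=-162.3494° <0 so +360° → 197.6506° ≈ 197.7°
Leg 2: φ1=-1.1481666, φ2=1.2358554, Δφ=2.3840220, Δλ=2.5770240 rad; a=sin²(Δφ/2)+cosφ1·cosφ2·sin²(Δλ/2)=0.9876177809; c=2·atan2(√a, √(1-a))=2.918579957; dist=6371·c=18594.273 ≈ 18594.3 km; running total=28016.1 km
Leg 2 bearing: y=sinΔλ·cosφ2=0.17587855, x=cosφ1·sinφ2-sinφ1·cosφ2·cosΔλ=0.13409822; θ=atan2(y, x)=52.6764° ≈ 52.7°
Leg 3: φ1=1.2358554, φ2=-0.4127931, Δφ=-1.6486485, Δλ=-4.2473059 rad; a=sin²(Δφ/2)+cosφ1·cosφ2·sin²(Δλ/2)=0.7569599751; c=2·atan2(√a, √(1-a))=2.110544464; dist=6371·c=13446.279 ≈ 13446.3 km; running total=41462.4 km
Leg 3 bearing: y=sinΔλ·cosφ2=0.81870990, x=cosφ1·sinφ2-sinφ1·cosφ2·cosΔλ=0.25612571; θ=atan2(y, x)=72.6282° ≈ 72.6°
Leg 4: φ1=-0.4127931, φ2=0.8135748, Δφ=1.2263678, Δλ=-0.4069288 rad; a=sin²(Δφ/2)+cosφ1·cosφ2·sin²(Δλ/2)=0.3568609130; c=2·atan2(√a, √(1-a))=1.280456157; dist=6371·c=8157.786 ≈ 8157.8 km; running total=49620.2 km
Leg 4 bearing: y=sinΔλ·cosφ2=-0.27187060, x=cosφ1·sinφ2-sinφ1·cosφ2·cosΔλ=0.91876612; θ=atan2(y, x)=-16.4839° <0 so +360° → 343.5161° ≈ 343.5°
Leg 5: φ1=0.8135748, φ2=0.4962215, Δφ=-0.3173532, Δλ=0.5623835 rad; a=sin²(Δφ/2)+cosφ1·cosφ2·sin²(Δλ/2)=0.0714839902; c=2·atan2(√a, √(1-a))=0.541314673; dist=6371·c=3448.716 ≈ 3448.7 km; running total=53068.9 km
Leg 5 bearing: y=sinΔλ·cosφ2=0.46889318, x=cosφ1·sinφ2-sinφ1·cosφ2·cosΔλ=-0.21362422; θ=atan2(y, x)=114.4937° ≈ 114.5°
Leg 6: φ1=0.4962215, φ2=0.2195869, Δφ=-0.2766347, Δλ=3.7408986 rad; a=sin²(Δφ/2)+cosφ1·cosφ2·sin²(Δλ/2)=0.8024948611; c=2·atan2(√a, √(1-a))=2.220549286; dist=6371·c=14147.120 ≈ 14147.1 km; running total=67216.0 km
Leg 6 bearing: y=sinΔλ·cosφ2=-0.55052479, x=cosφ1·sinφ2-sinφ1·cosφ2·cosΔλ=0.57524768; θ=atan2(y, x)=-43.7419° <0 so +360° → 316.2581° ≈ 316.3°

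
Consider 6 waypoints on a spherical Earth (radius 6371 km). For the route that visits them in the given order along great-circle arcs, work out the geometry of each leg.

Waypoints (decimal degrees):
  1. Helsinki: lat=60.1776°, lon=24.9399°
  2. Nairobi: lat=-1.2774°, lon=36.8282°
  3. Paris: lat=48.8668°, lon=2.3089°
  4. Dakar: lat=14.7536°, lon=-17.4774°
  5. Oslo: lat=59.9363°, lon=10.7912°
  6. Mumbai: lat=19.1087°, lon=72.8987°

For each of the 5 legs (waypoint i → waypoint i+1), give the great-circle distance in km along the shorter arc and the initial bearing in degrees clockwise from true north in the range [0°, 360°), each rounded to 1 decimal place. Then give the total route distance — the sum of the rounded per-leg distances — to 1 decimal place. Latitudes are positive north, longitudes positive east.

Leg 1: dist=6910.6 km, bearing=166.5°
Leg 2: dist=6485.7 km, bearing=334.0°
Leg 3: dist=4200.9 km, bearing=212.3°
Leg 4: dist=5524.0 km, bearing=18.1°
Leg 5: dist=6636.6 km, bearing=104.7°
Total: 29757.8 km

Leg 1: φ1=1.0502973, φ2=-0.0222948, Δφ=-1.0725921, Δλ=0.2074900 rad; a=sin²(Δφ/2)+cosφ1·cosφ2·sin²(Δλ/2)=0.2664076746; c=2·atan2(√a, √(1-a))=1.084692446; dist=6371·c=6910.576 ≈ 6910.6 km; running total=6910.6 km
Leg 1 bearing: y=sinΔλ·cosφ2=0.20595317, x=cosφ1·sinφ2-sinφ1·cosφ2·cosΔλ=-0.85983824; θ=atan2(y, x)=166.5300° ≈ 166.5°
Leg 2: φ1=-0.0222948, φ2=0.8528866, Δφ=0.8751814, Δλ=-0.6024754 rad; a=sin²(Δφ/2)+cosφ1·cosφ2·sin²(Δλ/2)=0.2374654989; c=2·atan2(√a, √(1-a))=1.018000138; dist=6371·c=6485.679 ≈ 6485.7 km; running total=13396.3 km
Leg 2 bearing: y=sinΔλ·cosφ2=-0.37277129, x=cosφ1·sinφ2-sinφ1·cosφ2·cosΔλ=0.76507784; θ=atan2(y, x)=-25.9769° <0 so +360° → 334.0231° ≈ 334.0°
Leg 3: φ1=0.8528866, φ2=0.2574989, Δφ=-0.5953877, Δλ=-0.3453361 rad; a=sin²(Δφ/2)+cosφ1·cosφ2·sin²(Δλ/2)=0.1048122434; c=2·atan2(√a, √(1-a))=0.659374611; dist=6371·c=4200.876 ≈ 4200.9 km; running total=17597.2 km
Leg 3 bearing: y=sinΔλ·cosφ2=-0.32735214, x=cosφ1·sinφ2-sinφ1·cosφ2·cosΔλ=-0.51782924; θ=atan2(y, x)=-147.7005° <0 so +360° → 212.2995° ≈ 212.3°
Leg 4: φ1=0.2574989, φ2=1.0460858, Δφ=0.7885869, Δλ=0.4933801 rad; a=sin²(Δφ/2)+cosφ1·cosφ2·sin²(Δλ/2)=0.1764640043; c=2·atan2(√a, √(1-a))=0.867058548; dist=6371·c=5524.030 ≈ 5524.0 km; running total=23121.2 km
Leg 4 bearing: y=sinΔλ·cosφ2=0.23725866, x=cosφ1·sinφ2-sinφ1·cosφ2·cosΔλ=0.72457309; θ=atan2(y, x)=18.1308° ≈ 18.1°
Leg 5: φ1=1.0460858, φ2=0.3335097, Δφ=-0.7125760, Δλ=1.0839804 rad; a=sin²(Δφ/2)+cosφ1·cosφ2·sin²(Δλ/2)=0.2476174061; c=2·atan2(√a, √(1-a))=1.041686391; dist=6371·c=6636.584 ≈ 6636.6 km; running total=29757.8 km
Leg 5 bearing: y=sinΔλ·cosφ2=0.83512732, x=cosφ1·sinφ2-sinφ1·cosφ2·cosΔλ=-0.21857370; θ=atan2(y, x)=104.6668° ≈ 104.7°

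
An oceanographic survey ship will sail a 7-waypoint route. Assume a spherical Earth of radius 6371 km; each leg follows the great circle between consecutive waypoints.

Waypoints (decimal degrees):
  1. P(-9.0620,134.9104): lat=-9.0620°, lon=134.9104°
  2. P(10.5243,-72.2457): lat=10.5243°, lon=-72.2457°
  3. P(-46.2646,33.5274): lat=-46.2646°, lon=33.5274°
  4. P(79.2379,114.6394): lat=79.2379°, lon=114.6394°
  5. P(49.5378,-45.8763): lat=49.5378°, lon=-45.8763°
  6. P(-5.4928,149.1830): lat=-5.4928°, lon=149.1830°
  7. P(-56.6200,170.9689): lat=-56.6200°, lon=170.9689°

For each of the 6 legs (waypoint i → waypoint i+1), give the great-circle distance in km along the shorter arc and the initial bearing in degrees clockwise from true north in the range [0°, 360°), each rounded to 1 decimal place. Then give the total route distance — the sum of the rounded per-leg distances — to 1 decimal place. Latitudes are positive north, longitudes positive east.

Leg 1: φ1=-0.1581617, φ2=0.1836837, Δφ=0.3418454, Δλ=-3.6155560 rad; a=sin²(Δφ/2)+cosφ1·cosφ2·sin²(Δλ/2)=0.9463239065; c=2·atan2(√a, √(1-a))=2.673981930; dist=6371·c=17035.939 ≈ 17035.9 km; running total=17035.9 km
Leg 1 bearing: y=sinΔλ·cosφ2=0.44873827, x=cosφ1·sinφ2-sinφ1·cosφ2·cosΔλ=0.04258925; θ=atan2(y, x)=84.5784° ≈ 84.6°
Leg 2: φ1=0.1836837, φ2=-0.8074696, Δφ=-0.9911533, Δλ=1.8460889 rad; a=sin²(Δφ/2)+cosφ1·cosφ2·sin²(Δλ/2)=0.6583676709; c=2·atan2(√a, √(1-a))=1.893081961; dist=6371·c=12060.825 ≈ 12060.8 km; running total=29096.7 km
Leg 2 bearing: y=sinΔλ·cosφ2=0.66529747, x=cosφ1·sinφ2-sinφ1·cosφ2·cosΔλ=-0.67606065; θ=atan2(y, x)=135.4597° ≈ 135.5°
Leg 3: φ1=-0.8074696, φ2=1.3829622, Δφ=2.1904318, Δλ=1.4156715 rad; a=sin²(Δφ/2)+cosφ1·cosφ2·sin²(Δλ/2)=0.8449430392; c=2·atan2(√a, √(1-a))=2.332128000; dist=6371·c=14857.987 ≈ 14858.0 km; running total=43954.7 km
Leg 3 bearing: y=sinΔλ·cosφ2=0.18448928, x=cosφ1·sinφ2-sinφ1·cosφ2·cosΔλ=0.70001493; θ=atan2(y, x)=14.7646° ≈ 14.8°
Leg 4: φ1=1.3829622, φ2=0.8645977, Δφ=-0.5183645, Δλ=-2.8015275 rad; a=sin²(Δφ/2)+cosφ1·cosφ2·sin²(Δλ/2)=0.1833936117; c=2·atan2(√a, √(1-a))=0.885099135; dist=6371·c=5638.967 ≈ 5639.0 km; running total=49593.7 km
Leg 4 bearing: y=sinΔλ·cosφ2=-0.21645508, x=cosφ1·sinφ2-sinφ1·cosφ2·cosΔλ=0.74309406; θ=atan2(y, x)=-16.2403° <0 so +360° → 343.7597° ≈ 343.8°
Leg 5: φ1=0.8645977, φ2=-0.0958674, Δφ=-0.9604652, Δλ=3.4044270 rad; a=sin²(Δφ/2)+cosφ1·cosφ2·sin²(Δλ/2)=0.8483049259; c=2·atan2(√a, √(1-a))=2.341457642; dist=6371·c=14917.427 ≈ 14917.4 km; running total=64511.1 km
Leg 5 bearing: y=sinΔλ·cosφ2=-0.25862559, x=cosφ1·sinφ2-sinφ1·cosφ2·cosΔλ=0.66921410; θ=atan2(y, x)=-21.1296° <0 so +360° → 338.8704° ≈ 338.9°
Leg 6: φ1=-0.0958674, φ2=-0.9882054, Δφ=-0.8923380, Δλ=0.3802357 rad; a=sin²(Δφ/2)+cosφ1·cosφ2·sin²(Δλ/2)=0.2057610477; c=2·atan2(√a, √(1-a))=0.941621364; dist=6371·c=5999.070 ≈ 5999.1 km; running total=70510.2 km
Leg 6 bearing: y=sinΔλ·cosφ2=0.20419689, x=cosφ1·sinφ2-sinφ1·cosφ2·cosΔλ=-0.78230262; θ=atan2(y, x)=165.3710° ≈ 165.4°

Leg 1: dist=17035.9 km, bearing=84.6°
Leg 2: dist=12060.8 km, bearing=135.5°
Leg 3: dist=14858.0 km, bearing=14.8°
Leg 4: dist=5639.0 km, bearing=343.8°
Leg 5: dist=14917.4 km, bearing=338.9°
Leg 6: dist=5999.1 km, bearing=165.4°
Total: 70510.2 km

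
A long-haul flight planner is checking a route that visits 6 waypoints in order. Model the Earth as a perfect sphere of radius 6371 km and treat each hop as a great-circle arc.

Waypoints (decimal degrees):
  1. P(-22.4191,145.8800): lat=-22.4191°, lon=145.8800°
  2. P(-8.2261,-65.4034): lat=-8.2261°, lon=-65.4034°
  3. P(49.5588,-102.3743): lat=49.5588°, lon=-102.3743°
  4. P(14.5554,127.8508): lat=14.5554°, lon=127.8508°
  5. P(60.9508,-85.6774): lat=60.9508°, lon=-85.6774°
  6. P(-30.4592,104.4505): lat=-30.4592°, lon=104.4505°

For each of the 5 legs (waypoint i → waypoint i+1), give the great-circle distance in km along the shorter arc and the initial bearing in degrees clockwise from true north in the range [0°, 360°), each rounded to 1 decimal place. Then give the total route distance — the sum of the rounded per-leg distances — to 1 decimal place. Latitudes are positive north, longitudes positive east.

Leg 1: φ1=-0.3912871, φ2=-0.1435725, Δφ=0.2477146, Δλ=-3.6875910 rad; a=sin²(Δφ/2)+cosφ1·cosφ2·sin²(Δλ/2)=0.8636605575; c=2·atan2(√a, √(1-a))=2.385206772; dist=6371·c=15196.152 ≈ 15196.2 km; running total=15196.2 km
Leg 1 bearing: y=sinΔλ·cosφ2=0.51392883, x=cosφ1·sinφ2-sinφ1·cosφ2·cosΔλ=-0.45484190; θ=atan2(y, x)=131.5098° ≈ 131.5°
Leg 2: φ1=-0.1435725, φ2=0.8649642, Δφ=1.0085368, Δλ=-0.6452639 rad; a=sin²(Δφ/2)+cosφ1·cosφ2·sin²(Δλ/2)=0.2979896115; c=2·atan2(√a, √(1-a))=1.154888231; dist=6371·c=7357.793 ≈ 7357.8 km; running total=22554.0 km
Leg 2 bearing: y=sinΔλ·cosφ2=-0.39011459, x=cosφ1·sinφ2-sinφ1·cosφ2·cosΔλ=0.82739218; θ=atan2(y, x)=-25.2438° <0 so +360° → 334.7562° ≈ 334.8°
Leg 3: φ1=0.8649642, φ2=0.2540397, Δφ=-0.6109246, Δλ=4.0181860 rad; a=sin²(Δφ/2)+cosφ1·cosφ2·sin²(Δλ/2)=0.6052054616; c=2·atan2(√a, √(1-a))=1.782791601; dist=6371·c=11358.165 ≈ 11358.2 km; running total=33912.2 km
Leg 3 bearing: y=sinΔλ·cosφ2=-0.74389688, x=cosφ1·sinφ2-sinφ1·cosφ2·cosΔλ=0.63430645; θ=atan2(y, x)=-49.5464° <0 so +360° → 310.4536° ≈ 310.5°
Leg 4: φ1=0.2540397, φ2=1.0637921, Δφ=0.8097525, Δλ=-3.7267701 rad; a=sin²(Δφ/2)+cosφ1·cosφ2·sin²(Δλ/2)=0.5860388836; c=2·atan2(√a, √(1-a))=1.743734839; dist=6371·c=11109.335 ≈ 11109.3 km; running total=45021.5 km
Leg 4 bearing: y=sinΔλ·cosφ2=0.26819804, x=cosφ1·sinφ2-sinφ1·cosφ2·cosΔλ=0.94787080; θ=atan2(y, x)=15.7987° ≈ 15.8°
Leg 5: φ1=1.0637921, φ2=-0.5316133, Δφ=-1.5954055, Δλ=3.3183579 rad; a=sin²(Δφ/2)+cosφ1·cosφ2·sin²(Δλ/2)=0.9275907998; c=2·atan2(√a, √(1-a))=2.596697422; dist=6371·c=16543.559 ≈ 16543.6 km; running total=61565.1 km
Leg 5 bearing: y=sinΔλ·cosφ2=-0.15157765, x=cosφ1·sinφ2-sinφ1·cosφ2·cosΔλ=0.49566990; θ=atan2(y, x)=-17.0038° <0 so +360° → 342.9962° ≈ 343.0°

Leg 1: dist=15196.2 km, bearing=131.5°
Leg 2: dist=7357.8 km, bearing=334.8°
Leg 3: dist=11358.2 km, bearing=310.5°
Leg 4: dist=11109.3 km, bearing=15.8°
Leg 5: dist=16543.6 km, bearing=343.0°
Total: 61565.1 km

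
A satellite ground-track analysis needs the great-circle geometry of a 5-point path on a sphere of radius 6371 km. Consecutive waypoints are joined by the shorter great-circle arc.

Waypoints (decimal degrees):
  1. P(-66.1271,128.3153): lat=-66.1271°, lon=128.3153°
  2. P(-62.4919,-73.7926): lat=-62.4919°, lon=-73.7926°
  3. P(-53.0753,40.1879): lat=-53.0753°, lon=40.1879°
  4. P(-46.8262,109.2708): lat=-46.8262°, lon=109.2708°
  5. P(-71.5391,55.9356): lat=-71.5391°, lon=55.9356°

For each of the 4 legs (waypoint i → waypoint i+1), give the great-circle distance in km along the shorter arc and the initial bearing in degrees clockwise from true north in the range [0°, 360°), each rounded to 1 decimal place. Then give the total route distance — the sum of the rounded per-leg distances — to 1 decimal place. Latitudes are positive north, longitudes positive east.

Leg 1: dist=5600.4 km, bearing=167.0°
Leg 2: dist=5937.4 km, bearing=136.9°
Leg 3: dist=4796.3 km, bearing=110.8°
Leg 4: dist=3869.8 km, bearing=206.4°
Total: 20203.9 km

Leg 1: φ1=-1.1541356, φ2=-1.0906894, Δφ=0.0634462, Δλ=-3.5274483 rad; a=sin²(Δφ/2)+cosφ1·cosφ2·sin²(Δλ/2)=0.1810589848; c=2·atan2(√a, √(1-a))=0.879051335; dist=6371·c=5600.436 ≈ 5600.4 km; running total=5600.4 km
Leg 1 bearing: y=sinΔλ·cosφ2=0.17382721, x=cosφ1·sinφ2-sinφ1·cosφ2·cosΔλ=-0.75026037; θ=atan2(y, x)=166.9553° ≈ 167.0°
Leg 2: φ1=-1.0906894, φ2=-0.9263387, Δφ=0.1643507, Δλ=1.9893350 rad; a=sin²(Δφ/2)+cosφ1·cosφ2·sin²(Δλ/2)=0.2018634820; c=2·atan2(√a, √(1-a))=0.931945829; dist=6371·c=5937.427 ≈ 5937.4 km; running total=11537.8 km
Leg 2 bearing: y=sinΔλ·cosφ2=0.54890919, x=cosφ1·sinφ2-sinφ1·cosφ2·cosΔλ=-0.58579619; θ=atan2(y, x)=136.8619° ≈ 136.9°
Leg 3: φ1=-0.9263387, φ2=-0.8172714, Δφ=0.1090674, Δλ=1.2057241 rad; a=sin²(Δφ/2)+cosφ1·cosφ2·sin²(Δλ/2)=0.1351206061; c=2·atan2(√a, √(1-a))=0.752827244; dist=6371·c=4796.262 ≈ 4796.3 km; running total=16334.1 km
Leg 3 bearing: y=sinΔλ·cosφ2=0.63912262, x=cosφ1·sinφ2-sinφ1·cosφ2·cosΔλ=-0.24284643; θ=atan2(y, x)=110.8052° ≈ 110.8°
Leg 4: φ1=-0.8172714, φ2=-1.2485928, Δφ=-0.4313215, Δλ=-0.9308748 rad; a=sin²(Δφ/2)+cosφ1·cosφ2·sin²(Δλ/2)=0.0894358755; c=2·atan2(√a, √(1-a))=0.607411305; dist=6371·c=3869.817 ≈ 3869.8 km; running total=20203.9 km
Leg 4 bearing: y=sinΔλ·cosφ2=-0.25400442, x=cosφ1·sinφ2-sinφ1·cosφ2·cosΔλ=-0.51110679; θ=atan2(y, x)=-153.5740° <0 so +360° → 206.4260° ≈ 206.4°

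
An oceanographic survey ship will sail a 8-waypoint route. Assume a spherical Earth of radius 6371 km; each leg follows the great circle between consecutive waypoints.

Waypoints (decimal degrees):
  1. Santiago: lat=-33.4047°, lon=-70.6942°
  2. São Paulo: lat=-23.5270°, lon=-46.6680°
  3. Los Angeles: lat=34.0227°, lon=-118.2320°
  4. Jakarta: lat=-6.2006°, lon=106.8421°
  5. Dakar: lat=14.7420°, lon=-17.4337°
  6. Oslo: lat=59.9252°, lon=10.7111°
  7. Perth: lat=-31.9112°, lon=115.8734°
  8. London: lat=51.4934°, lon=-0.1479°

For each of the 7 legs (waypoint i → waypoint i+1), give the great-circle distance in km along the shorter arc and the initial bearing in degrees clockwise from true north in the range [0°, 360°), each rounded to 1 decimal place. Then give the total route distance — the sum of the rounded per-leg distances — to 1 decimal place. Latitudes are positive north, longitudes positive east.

Leg 1: φ1=-0.5830220, φ2=-0.4106236, Δφ=0.1723984, Δλ=0.4193363 rad; a=sin²(Δφ/2)+cosφ1·cosφ2·sin²(Δλ/2)=0.0405696002; c=2·atan2(√a, √(1-a))=0.405612725; dist=6371·c=2584.159 ≈ 2584.2 km; running total=2584.2 km
Leg 1 bearing: y=sinΔλ·cosφ2=0.37330844, x=cosφ1·sinφ2-sinφ1·cosφ2·cosΔλ=0.12781094; θ=atan2(y, x)=71.1002° ≈ 71.1°
Leg 2: φ1=-0.4106236, φ2=0.5938081, Δφ=1.0044317, Δλ=-1.2490274 rad; a=sin²(Δφ/2)+cosφ1·cosφ2·sin²(Δλ/2)=0.4915149582; c=2·atan2(√a, √(1-a))=1.553825429; dist=6371·c=9899.422 ≈ 9899.4 km; running total=12483.6 km
Leg 2 bearing: y=sinΔλ·cosφ2=-0.78627905, x=cosφ1·sinφ2-sinφ1·cosφ2·cosΔλ=0.61763846; θ=atan2(y, x)=-51.8496° <0 so +360° → 308.1504° ≈ 308.2°
Leg 3: φ1=0.5938081, φ2=-0.1082209, Δφ=-0.7020290, Δλ=3.9282841 rad; a=sin²(Δφ/2)+cosφ1·cosφ2·sin²(Δλ/2)=0.8211562982; c=2·atan2(√a, √(1-a))=2.268308103; dist=6371·c=14451.391 ≈ 14451.4 km; running total=26935.0 km
Leg 3 bearing: y=sinΔλ·cosφ2=-0.70387864, x=cosφ1·sinφ2-sinφ1·cosφ2·cosΔλ=0.30329752; θ=atan2(y, x)=-66.6891° <0 so +360° → 293.3109° ≈ 293.3°
Leg 4: φ1=-0.1082209, φ2=0.2572964, Δφ=0.3655173, Δλ=-2.1690219 rad; a=sin²(Δφ/2)+cosφ1·cosφ2·sin²(Δλ/2)=0.7844684059; c=2·atan2(√a, √(1-a))=2.176008786; dist=6371·c=13863.352 ≈ 13863.4 km; running total=40798.4 km
Leg 4 bearing: y=sinΔλ·cosφ2=-0.79913447, x=cosφ1·sinφ2-sinφ1·cosφ2·cosΔλ=0.19415201; θ=atan2(y, x)=-76.3444° <0 so +360° → 283.6556° ≈ 283.7°
Leg 5: φ1=0.2572964, φ2=1.0458920, Δφ=0.7885956, Δλ=0.4912194 rad; a=sin²(Δφ/2)+cosφ1·cosφ2·sin²(Δλ/2)=0.1762308365; c=2·atan2(√a, √(1-a))=0.866446744; dist=6371·c=5520.132 ≈ 5520.1 km; running total=46318.5 km
Leg 5 bearing: y=sinΔλ·cosφ2=0.23638384, x=cosφ1·sinφ2-sinφ1·cosφ2·cosΔλ=0.72444240; θ=atan2(y, x)=18.0714° ≈ 18.1°
Leg 6: φ1=1.0458920, φ2=-0.5569555, Δφ=-1.6028476, Δλ=1.8354284 rad; a=sin²(Δφ/2)+cosφ1·cosφ2·sin²(Δλ/2)=0.7843513734; c=2·atan2(√a, √(1-a))=2.175724196; dist=6371·c=13861.539 ≈ 13861.5 km; running total=60180.0 km
Leg 6 bearing: y=sinΔλ·cosφ2=0.81931825, x=cosφ1·sinφ2-sinφ1·cosφ2·cosΔλ=-0.07276532; θ=atan2(y, x)=95.0752° ≈ 95.1°
Leg 7: φ1=-0.5569555, φ2=0.8987294, Δφ=1.4556849, Δλ=-2.0249537 rad; a=sin²(Δφ/2)+cosφ1·cosφ2·sin²(Δλ/2)=0.8227560038; c=2·atan2(√a, √(1-a))=2.272489806; dist=6371·c=14478.033 ≈ 14478.0 km; running total=74658.0 km
Leg 7 bearing: y=sinΔλ·cosφ2=-0.55949197, x=cosφ1·sinφ2-sinφ1·cosφ2·cosΔλ=0.51988747; θ=atan2(y, x)=-47.1013° <0 so +360° → 312.8987° ≈ 312.9°

Leg 1: dist=2584.2 km, bearing=71.1°
Leg 2: dist=9899.4 km, bearing=308.2°
Leg 3: dist=14451.4 km, bearing=293.3°
Leg 4: dist=13863.4 km, bearing=283.7°
Leg 5: dist=5520.1 km, bearing=18.1°
Leg 6: dist=13861.5 km, bearing=95.1°
Leg 7: dist=14478.0 km, bearing=312.9°
Total: 74658.0 km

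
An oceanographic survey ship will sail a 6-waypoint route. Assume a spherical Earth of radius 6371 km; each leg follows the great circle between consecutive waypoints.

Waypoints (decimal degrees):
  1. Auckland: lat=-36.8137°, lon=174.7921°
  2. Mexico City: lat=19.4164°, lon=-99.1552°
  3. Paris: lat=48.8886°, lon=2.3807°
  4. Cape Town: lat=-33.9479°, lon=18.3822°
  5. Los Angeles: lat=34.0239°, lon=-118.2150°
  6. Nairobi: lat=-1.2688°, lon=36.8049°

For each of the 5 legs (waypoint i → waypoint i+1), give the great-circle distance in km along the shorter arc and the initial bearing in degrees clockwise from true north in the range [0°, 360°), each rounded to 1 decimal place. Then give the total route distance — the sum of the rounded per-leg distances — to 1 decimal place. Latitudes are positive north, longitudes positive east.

Leg 1: dist=10948.9 km, bearing=72.0°
Leg 2: dist=9199.8 km, bearing=40.5°
Leg 3: dist=9346.5 km, bearing=166.7°
Leg 4: dist=16044.4 km, bearing=282.7°
Leg 5: dist=15541.9 km, bearing=40.8°
Total: 61081.5 km

Leg 1: φ1=-0.6425203, φ2=0.3388801, Δφ=0.9814004, Δλ=-4.7812824 rad; a=sin²(Δφ/2)+cosφ1·cosφ2·sin²(Δλ/2)=0.5736102233; c=2·atan2(√a, √(1-a))=1.718553834; dist=6371·c=10948.906 ≈ 10948.9 km; running total=10948.9 km
Leg 1 bearing: y=sinΔλ·cosφ2=0.94089025, x=cosφ1·sinφ2-sinφ1·cosφ2·cosΔλ=0.30504374; θ=atan2(y, x)=72.0369° ≈ 72.0°
Leg 2: φ1=0.3388801, φ2=0.8532670, Δφ=0.5143869, Δλ=1.7721358 rad; a=sin²(Δφ/2)+cosφ1·cosφ2·sin²(Δλ/2)=0.4367751832; c=2·atan2(√a, √(1-a))=1.444007267; dist=6371·c=9199.770 ≈ 9199.8 km; running total=20148.7 km
Leg 2 bearing: y=sinΔλ·cosφ2=0.64424289, x=cosφ1·sinφ2-sinφ1·cosφ2·cosΔλ=0.75429542; θ=atan2(y, x)=40.5006° ≈ 40.5°
Leg 3: φ1=0.8532670, φ2=-0.5925026, Δφ=-1.4457697, Δλ=0.2792789 rad; a=sin²(Δφ/2)+cosφ1·cosφ2·sin²(Δλ/2)=0.4482162244; c=2·atan2(√a, √(1-a))=1.467042728; dist=6371·c=9346.529 ≈ 9346.5 km; running total=29495.2 km
Leg 3 bearing: y=sinΔλ·cosφ2=0.22867466, x=cosφ1·sinφ2-sinφ1·cosφ2·cosΔλ=-0.96797813; θ=atan2(y, x)=166.7082° ≈ 166.7°
Leg 4: φ1=-0.5925026, φ2=0.5938291, Δφ=1.1863317, Δλ=-2.3840709 rad; a=sin²(Δφ/2)+cosφ1·cosφ2·sin²(Δλ/2)=0.9059938213; c=2·atan2(√a, √(1-a))=2.518345815; dist=6371·c=16044.381 ≈ 16044.4 km; running total=45539.6 km
Leg 4 bearing: y=sinΔλ·cosφ2=-0.56949047, x=cosφ1·sinφ2-sinφ1·cosφ2·cosΔλ=0.12789320; θ=atan2(y, x)=-77.3428° <0 so +360° → 282.6572° ≈ 282.7°
Leg 5: φ1=0.5938291, φ2=-0.0221447, Δφ=-0.6159738, Δλ=2.7056077 rad; a=sin²(Δφ/2)+cosφ1·cosφ2·sin²(Δλ/2)=0.8817394861; c=2·atan2(√a, √(1-a))=2.439479225; dist=6371·c=15541.922 ≈ 15541.9 km; running total=61081.5 km
Leg 5 bearing: y=sinΔλ·cosφ2=0.42219991, x=cosφ1·sinφ2-sinφ1·cosφ2·cosΔλ=0.48871985; θ=atan2(y, x)=40.8234° ≈ 40.8°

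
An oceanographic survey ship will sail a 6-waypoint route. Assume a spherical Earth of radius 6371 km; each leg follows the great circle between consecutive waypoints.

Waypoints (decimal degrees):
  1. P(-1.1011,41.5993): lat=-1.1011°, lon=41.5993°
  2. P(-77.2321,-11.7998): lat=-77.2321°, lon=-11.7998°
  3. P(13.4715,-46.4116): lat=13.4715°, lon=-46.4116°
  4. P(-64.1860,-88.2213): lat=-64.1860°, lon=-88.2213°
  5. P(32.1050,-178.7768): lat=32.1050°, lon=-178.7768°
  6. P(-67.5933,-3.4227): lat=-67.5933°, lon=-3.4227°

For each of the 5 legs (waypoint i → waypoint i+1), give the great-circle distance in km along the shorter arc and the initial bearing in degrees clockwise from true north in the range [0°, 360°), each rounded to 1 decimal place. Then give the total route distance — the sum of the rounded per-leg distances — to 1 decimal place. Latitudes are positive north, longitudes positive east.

Leg 1: φ1=-0.0192178, φ2=-1.3479544, Δφ=-1.3287366, Δλ=-0.9319901 rad; a=sin²(Δφ/2)+cosφ1·cosφ2·sin²(Δλ/2)=0.4247565506; c=2·atan2(√a, √(1-a))=1.419735565; dist=6371·c=9045.135 ≈ 9045.1 km; running total=9045.1 km
Leg 1 bearing: y=sinΔλ·cosφ2=-0.17742231, x=cosφ1·sinφ2-sinφ1·cosφ2·cosΔλ=-0.97256106; θ=atan2(y, x)=-169.6613° <0 so +360° → 190.3387° ≈ 190.3°
Leg 2: φ1=-1.3479544, φ2=0.2351220, Δφ=1.5830765, Δλ=-0.6040899 rad; a=sin²(Δφ/2)+cosφ1·cosφ2·sin²(Δλ/2)=0.5251583784; c=2·atan2(√a, √(1-a))=1.621134340; dist=6371·c=10328.247 ≈ 10328.2 km; running total=19373.3 km
Leg 2 bearing: y=sinΔλ·cosφ2=-0.55238489, x=cosφ1·sinφ2-sinφ1·cosφ2·cosΔλ=0.83206920; θ=atan2(y, x)=-33.5789° <0 so +360° → 326.4211° ≈ 326.4°
Leg 3: φ1=0.2351220, φ2=-1.1202570, Δφ=-1.3553791, Δλ=-0.7297169 rad; a=sin²(Δφ/2)+cosφ1·cosφ2·sin²(Δλ/2)=0.4470380063; c=2·atan2(√a, √(1-a))=1.464673257; dist=6371·c=9331.433 ≈ 9331.4 km; running total=28704.7 km
Leg 3 bearing: y=sinΔλ·cosφ2=-0.29029723, x=cosφ1·sinφ2-sinφ1·cosφ2·cosΔλ=-0.95105606; θ=atan2(y, x)=-163.0259° <0 so +360° → 196.9741° ≈ 197.0°
Leg 4: φ1=-1.1202570, φ2=0.5603380, Δφ=1.6805950, Δλ=-1.5804916 rad; a=sin²(Δφ/2)+cosφ1·cosφ2·sin²(Δλ/2)=0.7410071447; c=2·atan2(√a, √(1-a))=2.073748578; dist=6371·c=13211.852 ≈ 13211.9 km; running total=41916.6 km
Leg 4 bearing: y=sinΔλ·cosφ2=-0.84703573, x=cosφ1·sinφ2-sinφ1·cosφ2·cosΔλ=0.22403726; θ=atan2(y, x)=-75.1848° <0 so +360° → 284.8152° ≈ 284.8°
Leg 5: φ1=0.5603380, φ2=-1.1797256, Δφ=-1.7400636, Δλ=3.0605064 rad; a=sin²(Δφ/2)+cosφ1·cosφ2·sin²(Δλ/2)=0.9065865884; c=2·atan2(√a, √(1-a))=2.520379850; dist=6371·c=16057.340 ≈ 16057.3 km; running total=57973.9 km
Leg 5 bearing: y=sinΔλ·cosφ2=0.03087448, x=cosφ1·sinφ2-sinφ1·cosφ2·cosΔλ=-0.58120233; θ=atan2(y, x)=176.9592° ≈ 177.0°

Leg 1: dist=9045.1 km, bearing=190.3°
Leg 2: dist=10328.2 km, bearing=326.4°
Leg 3: dist=9331.4 km, bearing=197.0°
Leg 4: dist=13211.9 km, bearing=284.8°
Leg 5: dist=16057.3 km, bearing=177.0°
Total: 57973.9 km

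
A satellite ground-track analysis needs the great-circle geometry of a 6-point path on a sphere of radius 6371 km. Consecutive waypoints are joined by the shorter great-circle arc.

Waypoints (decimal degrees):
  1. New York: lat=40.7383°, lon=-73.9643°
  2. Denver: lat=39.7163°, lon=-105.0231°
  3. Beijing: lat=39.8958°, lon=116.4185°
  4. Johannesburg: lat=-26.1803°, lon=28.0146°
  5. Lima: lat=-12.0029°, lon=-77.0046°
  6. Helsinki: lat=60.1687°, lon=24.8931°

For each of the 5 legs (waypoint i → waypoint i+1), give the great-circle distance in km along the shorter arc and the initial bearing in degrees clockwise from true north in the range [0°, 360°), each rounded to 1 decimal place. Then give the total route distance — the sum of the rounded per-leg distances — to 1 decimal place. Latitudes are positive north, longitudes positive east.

Leg 1: φ1=0.7110175, φ2=0.6931802, Δφ=-0.0178373, Δλ=-0.5420783 rad; a=sin²(Δφ/2)+cosφ1·cosφ2·sin²(Δλ/2)=0.0418576506; c=2·atan2(√a, √(1-a))=0.412092567; dist=6371·c=2625.442 ≈ 2625.4 km; running total=2625.4 km
Leg 1 bearing: y=sinΔλ·cosφ2=-0.39685291, x=cosφ1·sinφ2-sinφ1·cosφ2·cosΔλ=0.05413060; θ=atan2(y, x)=-82.2328° <0 so +360° → 277.7672° ≈ 277.8°
Leg 2: φ1=0.6931802, φ2=0.6963131, Δφ=0.0031329, Δλ=3.8648850 rad; a=sin²(Δφ/2)+cosφ1·cosφ2·sin²(Δλ/2)=0.5162775902; c=2·atan2(√a, √(1-a))=1.603357260; dist=6371·c=10214.989 ≈ 10215.0 km; running total=12840.4 km
Leg 2 bearing: y=sinΔλ·cosφ2=-0.50778422, x=cosφ1·sinφ2-sinφ1·cosφ2·cosΔλ=0.86086895; θ=atan2(y, x)=-30.5343° <0 so +360° → 329.4657° ≈ 329.5°
Leg 3: φ1=0.6963131, φ2=-0.4569324, Δφ=-1.1532455, Δλ=-1.5429391 rad; a=sin²(Δφ/2)+cosφ1·cosφ2·sin²(Δλ/2)=0.6319018679; c=2·atan2(√a, √(1-a))=1.837759842; dist=6371·c=11708.368 ≈ 11708.4 km; running total=24548.8 km
Leg 3 bearing: y=sinΔλ·cosφ2=-0.89706194, x=cosφ1·sinφ2-sinφ1·cosφ2·cosΔλ=-0.35452429; θ=atan2(y, x)=-111.5642° <0 so +360° → 248.4358° ≈ 248.4°
Leg 4: φ1=-0.4569324, φ2=-0.2094901, Δφ=0.2474423, Δλ=-1.8329308 rad; a=sin²(Δφ/2)+cosφ1·cosφ2·sin²(Δλ/2)=0.5678604943; c=2·atan2(√a, √(1-a))=1.706937475; dist=6371·c=10874.899 ≈ 10874.9 km; running total=35423.7 km
Leg 4 bearing: y=sinΔλ·cosφ2=-0.94472298, x=cosφ1·sinφ2-sinφ1·cosφ2·cosΔλ=-0.29845990; θ=atan2(y, x)=-107.5325° <0 so +360° → 252.4675° ≈ 252.5°
Leg 5: φ1=-0.2094901, φ2=1.0501419, Δφ=1.2596320, Δλ=1.7784504 rad; a=sin²(Δφ/2)+cosφ1·cosφ2·sin²(Δλ/2)=0.6403595919; c=2·atan2(√a, √(1-a))=1.855339668; dist=6371·c=11820.369 ≈ 11820.4 km; running total=47244.1 km
Leg 5 bearing: y=sinΔλ·cosφ2=0.48676139, x=cosφ1·sinφ2-sinφ1·cosφ2·cosΔλ=0.82720015; θ=atan2(y, x)=30.4745° ≈ 30.5°

Leg 1: dist=2625.4 km, bearing=277.8°
Leg 2: dist=10215.0 km, bearing=329.5°
Leg 3: dist=11708.4 km, bearing=248.4°
Leg 4: dist=10874.9 km, bearing=252.5°
Leg 5: dist=11820.4 km, bearing=30.5°
Total: 47244.1 km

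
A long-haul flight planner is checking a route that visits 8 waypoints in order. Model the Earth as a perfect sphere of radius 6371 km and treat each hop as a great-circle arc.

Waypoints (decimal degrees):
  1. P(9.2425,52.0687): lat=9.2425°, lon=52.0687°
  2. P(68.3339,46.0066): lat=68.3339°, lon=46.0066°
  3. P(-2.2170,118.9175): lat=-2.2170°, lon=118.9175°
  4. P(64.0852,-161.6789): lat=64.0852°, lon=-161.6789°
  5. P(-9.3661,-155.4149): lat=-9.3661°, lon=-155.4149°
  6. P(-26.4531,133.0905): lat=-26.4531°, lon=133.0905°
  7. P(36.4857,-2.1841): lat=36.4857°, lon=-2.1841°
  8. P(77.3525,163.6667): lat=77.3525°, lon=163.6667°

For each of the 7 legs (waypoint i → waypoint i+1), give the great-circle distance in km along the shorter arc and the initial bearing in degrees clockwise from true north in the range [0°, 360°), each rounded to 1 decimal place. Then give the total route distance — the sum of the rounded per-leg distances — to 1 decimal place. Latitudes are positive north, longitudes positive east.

Leg 1: dist=6585.8 km, bearing=357.4°
Leg 2: dist=9545.5 km, bearing=106.7°
Leg 3: dist=9717.5 km, bearing=25.5°
Leg 4: dist=8184.5 km, bearing=173.6°
Leg 5: dist=7709.9 km, bearing=245.1°
Leg 6: dist=15670.0 km, bearing=296.2°
Leg 7: dist=7319.6 km, bearing=3.4°
Total: 64732.8 km

Leg 1: φ1=0.1613121, φ2=1.1926515, Δφ=1.0313395, Δλ=-0.1058036 rad; a=sin²(Δφ/2)+cosφ1·cosφ2·sin²(Δλ/2)=0.2441838496; c=2·atan2(√a, √(1-a))=1.033712827; dist=6371·c=6585.784 ≈ 6585.8 km; running total=6585.8 km
Leg 1 bearing: y=sinΔλ·cosφ2=-0.03898953, x=cosφ1·sinφ2-sinφ1·cosφ2·cosΔλ=0.85831941; θ=atan2(y, x)=-2.6009° <0 so +360° → 357.3991° ≈ 357.4°
Leg 2: φ1=1.1926515, φ2=-0.0386939, Δφ=-1.2313455, Δλ=1.2725353 rad; a=sin²(Δφ/2)+cosφ1·cosφ2·sin²(Δλ/2)=0.4637704215; c=2·atan2(√a, √(1-a))=1.498273614; dist=6371·c=9545.501 ≈ 9545.5 km; running total=16131.3 km
Leg 2 bearing: y=sinΔλ·cosφ2=0.95513347, x=cosφ1·sinφ2-sinφ1·cosφ2·cosΔλ=-0.28717544; θ=atan2(y, x)=106.7342° ≈ 106.7°
Leg 3: φ1=-0.0386939, φ2=1.1184977, Δφ=1.1571917, Δλ=-4.8973310 rad; a=sin²(Δφ/2)+cosφ1·cosφ2·sin²(Δλ/2)=0.4772442595; c=2·atan2(√a, √(1-a))=1.525269120; dist=6371·c=9717.490 ≈ 9717.5 km; running total=25848.8 km
Leg 3 bearing: y=sinΔλ·cosφ2=0.42958135, x=cosφ1·sinφ2-sinφ1·cosφ2·cosΔλ=0.90188057; θ=atan2(y, x)=25.4693° ≈ 25.5°
Leg 4: φ1=1.1184977, φ2=-0.1634693, Δφ=-1.2819670, Δλ=0.1093274 rad; a=sin²(Δφ/2)+cosφ1·cosφ2·sin²(Δλ/2)=0.3588721110; c=2·atan2(√a, √(1-a))=1.284651641; dist=6371·c=8184.516 ≈ 8184.5 km; running total=34033.3 km
Leg 4 bearing: y=sinΔλ·cosφ2=0.10765518, x=cosφ1·sinφ2-sinφ1·cosφ2·cosΔλ=-0.95327962; θ=atan2(y, x)=173.5568° ≈ 173.6°
Leg 5: φ1=-0.1634693, φ2=-0.4616937, Δφ=-0.2982244, Δλ=5.0353691 rad; a=sin²(Δφ/2)+cosφ1·cosφ2·sin²(Δλ/2)=0.3235648236; c=2·atan2(√a, √(1-a))=1.210159300; dist=6371·c=7709.925 ≈ 7709.9 km; running total=41743.2 km
Leg 5 bearing: y=sinΔλ·cosφ2=-0.84900673, x=cosφ1·sinφ2-sinφ1·cosφ2·cosΔλ=-0.39328118; θ=atan2(y, x)=-114.8548° <0 so +360° → 245.1452° ≈ 245.1°
Leg 6: φ1=-0.4616937, φ2=0.6367956, Δφ=1.0984893, Δλ=-2.3609872 rad; a=sin²(Δφ/2)+cosφ1·cosφ2·sin²(Δλ/2)=0.8881552023; c=2·atan2(√a, √(1-a))=2.459587619; dist=6371·c=15670.033 ≈ 15670.0 km; running total=57413.2 km
Leg 6 bearing: y=sinΔλ·cosφ2=-0.56578636, x=cosφ1·sinφ2-sinφ1·cosφ2·cosΔλ=0.27789918; θ=atan2(y, x)=-63.8410° <0 so +360° → 296.1590° ≈ 296.2°
Leg 7: φ1=0.6367956, φ2=1.3500558, Δφ=0.7132602, Δλ=2.8946425 rad; a=sin²(Δφ/2)+cosφ1·cosφ2·sin²(Δλ/2)=0.2952520968; c=2·atan2(√a, √(1-a))=1.148894988; dist=6371·c=7319.610 ≈ 7319.6 km; running total=64732.8 km
Leg 7 bearing: y=sinΔλ·cosφ2=0.05352238, x=cosφ1·sinφ2-sinφ1·cosφ2·cosΔλ=0.91074065; θ=atan2(y, x)=3.3633° ≈ 3.4°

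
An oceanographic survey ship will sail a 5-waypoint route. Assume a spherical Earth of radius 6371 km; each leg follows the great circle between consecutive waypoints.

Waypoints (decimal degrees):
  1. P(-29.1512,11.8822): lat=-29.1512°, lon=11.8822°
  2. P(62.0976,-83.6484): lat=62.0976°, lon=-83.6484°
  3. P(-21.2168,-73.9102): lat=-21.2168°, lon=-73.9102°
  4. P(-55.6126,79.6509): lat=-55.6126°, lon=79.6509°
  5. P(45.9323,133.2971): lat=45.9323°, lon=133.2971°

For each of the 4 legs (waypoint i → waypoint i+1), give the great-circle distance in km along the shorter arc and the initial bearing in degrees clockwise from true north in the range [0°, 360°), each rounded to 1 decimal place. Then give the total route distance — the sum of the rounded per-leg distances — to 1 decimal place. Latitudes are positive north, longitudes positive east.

Leg 1: dist=13123.9 km, bearing=328.2°
Leg 2: dist=9304.4 km, bearing=170.9°
Leg 3: dist=11113.9 km, bearing=165.2°
Leg 4: dist=12354.5 km, bearing=36.9°
Total: 45896.7 km

Leg 1: φ1=-0.5087844, φ2=1.0838076, Δφ=1.5925920, Δλ=-1.6673235 rad; a=sin²(Δφ/2)+cosφ1·cosφ2·sin²(Δλ/2)=0.7349377823; c=2·atan2(√a, √(1-a))=2.059946133; dist=6371·c=13123.917 ≈ 13123.9 km; running total=13123.9 km
Leg 1 bearing: y=sinΔλ·cosφ2=-0.46578839, x=cosφ1·sinφ2-sinφ1·cosφ2·cosΔλ=0.74983874; θ=atan2(y, x)=-31.8479° <0 so +360° → 328.1521° ≈ 328.2°
Leg 2: φ1=1.0838076, φ2=-0.3703030, Δφ=-1.4541106, Δλ=0.1699637 rad; a=sin²(Δφ/2)+cosφ1·cosφ2·sin²(Δλ/2)=0.4449323986; c=2·atan2(√a, √(1-a))=1.460437247; dist=6371·c=9304.446 ≈ 9304.4 km; running total=22428.3 km
Leg 2 bearing: y=sinΔλ·cosφ2=0.15768139, x=cosφ1·sinφ2-sinφ1·cosφ2·cosΔλ=-0.98132911; θ=atan2(y, x)=170.8717° ≈ 170.9°
Leg 3: φ1=-0.3703030, φ2=-0.9706230, Δφ=-0.6003200, Δλ=2.6801468 rad; a=sin²(Δφ/2)+cosφ1·cosφ2·sin²(Δλ/2)=0.5863920710; c=2·atan2(√a, √(1-a))=1.744451955; dist=6371·c=11113.903 ≈ 11113.9 km; running total=33542.2 km
Leg 3 bearing: y=sinΔλ·cosφ2=0.25146692, x=cosφ1·sinφ2-sinφ1·cosφ2·cosΔλ=-0.95231824; θ=atan2(y, x)=165.2082° ≈ 165.2°
Leg 4: φ1=-0.9706230, φ2=0.8016699, Δφ=1.7722928, Δλ=0.9363028 rad; a=sin²(Δφ/2)+cosφ1·cosφ2·sin²(Δλ/2)=0.6800505340; c=2·atan2(√a, √(1-a))=1.939172554; dist=6371·c=12354.468 ≈ 12354.5 km; running total=45896.7 km
Leg 4 bearing: y=sinΔλ·cosφ2=0.56014257, x=cosφ1·sinφ2-sinφ1·cosφ2·cosΔλ=0.74603453; θ=atan2(y, x)=36.9002° ≈ 36.9°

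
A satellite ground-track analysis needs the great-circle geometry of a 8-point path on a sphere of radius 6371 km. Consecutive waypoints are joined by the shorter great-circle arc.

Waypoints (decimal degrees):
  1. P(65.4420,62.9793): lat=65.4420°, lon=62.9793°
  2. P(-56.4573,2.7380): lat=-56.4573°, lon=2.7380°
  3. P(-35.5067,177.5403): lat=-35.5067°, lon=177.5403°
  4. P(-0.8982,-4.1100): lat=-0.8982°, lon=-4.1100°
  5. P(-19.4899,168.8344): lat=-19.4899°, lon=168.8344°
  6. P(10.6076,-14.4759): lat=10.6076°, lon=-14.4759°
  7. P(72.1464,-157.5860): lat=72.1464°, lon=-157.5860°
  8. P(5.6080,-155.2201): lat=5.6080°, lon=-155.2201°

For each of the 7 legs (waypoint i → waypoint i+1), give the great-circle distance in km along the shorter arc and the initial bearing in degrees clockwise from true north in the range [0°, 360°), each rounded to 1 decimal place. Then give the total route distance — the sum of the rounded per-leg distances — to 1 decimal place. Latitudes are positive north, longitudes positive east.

Leg 1: φ1=1.1421784, φ2=-0.9853658, Δφ=-2.1275441, Δλ=-1.0514090 rad; a=sin²(Δφ/2)+cosφ1·cosφ2·sin²(Δλ/2)=0.8220460509; c=2·atan2(√a, √(1-a))=2.270632140; dist=6371·c=14466.197 ≈ 14466.2 km; running total=14466.2 km
Leg 1 bearing: y=sinΔλ·cosφ2=-0.47968881, x=cosφ1·sinφ2-sinφ1·cosφ2·cosΔλ=-0.59585569; θ=atan2(y, x)=-141.1645° <0 so +360° → 218.8355° ≈ 218.8°
Leg 2: φ1=-0.9853658, φ2=-0.6197088, Δφ=0.3656570, Δλ=3.0508757 rad; a=sin²(Δφ/2)+cosφ1·cosφ2·sin²(Δλ/2)=0.4819394243; c=2·atan2(√a, √(1-a))=1.534667316; dist=6371·c=9777.365 ≈ 9777.4 km; running total=24243.6 km
Leg 2 bearing: y=sinΔλ·cosφ2=0.07374669, x=cosφ1·sinφ2-sinφ1·cosφ2·cosΔλ=-0.99662264; θ=atan2(y, x)=175.7680° ≈ 175.8°
Leg 3: φ1=-0.6197088, φ2=-0.0156765, Δφ=0.6040323, Δλ=-3.1703958 rad; a=sin²(Δφ/2)+cosφ1·cosφ2·sin²(Δλ/2)=0.9022527166; c=2·atan2(√a, √(1-a))=2.505638644; dist=6371·c=15963.424 ≈ 15963.4 km; running total=40207.0 km
Leg 3 bearing: y=sinΔλ·cosφ2=0.02879565, x=cosφ1·sinφ2-sinφ1·cosφ2·cosΔλ=-0.59324684; θ=atan2(y, x)=177.2211° ≈ 177.2°
Leg 4: φ1=-0.0156765, φ2=-0.3401629, Δφ=-0.3244864, Δλ=3.0184492 rad; a=sin²(Δφ/2)+cosφ1·cosφ2·sin²(Δλ/2)=0.9651082855; c=2·atan2(√a, √(1-a))=2.765798825; dist=6371·c=17620.904 ≈ 17620.9 km; running total=57827.9 km
Leg 4 bearing: y=sinΔλ·cosφ2=0.11579420, x=cosφ1·sinφ2-sinφ1·cosφ2·cosΔλ=-0.34826547; θ=atan2(y, x)=161.6086° ≈ 161.6°
Leg 5: φ1=-0.3401629, φ2=0.1851375, Δφ=0.5253005, Δλ=-3.1993683 rad; a=sin²(Δφ/2)+cosφ1·cosφ2·sin²(Δλ/2)=0.9932307759; c=2·atan2(√a, √(1-a))=2.976855850; dist=6371·c=18965.549 ≈ 18965.5 km; running total=76793.4 km
Leg 5 bearing: y=sinΔλ·cosφ2=0.05675671, x=cosφ1·sinφ2-sinφ1·cosφ2·cosΔλ=-0.15385799; θ=atan2(y, x)=159.7515° ≈ 159.8°
Leg 6: φ1=0.1851375, φ2=1.2591922, Δφ=1.0740547, Δλ=-2.4977424 rad; a=sin²(Δφ/2)+cosφ1·cosφ2·sin²(Δλ/2)=0.5328986269; c=2·atan2(√a, √(1-a))=1.636641149; dist=6371·c=10427.041 ≈ 10427.0 km; running total=87220.4 km
Leg 6 bearing: y=sinΔλ·cosφ2=-0.18403714, x=cosφ1·sinφ2-sinφ1·cosφ2·cosΔλ=0.98071456; θ=atan2(y, x)=-10.6283° <0 so +360° → 349.3717° ≈ 349.4°
Leg 7: φ1=1.2591922, φ2=0.0978781, Δφ=-1.1613142, Δλ=0.0412927 rad; a=sin²(Δφ/2)+cosφ1·cosφ2·sin²(Δλ/2)=0.3010628653; c=2·atan2(√a, √(1-a))=1.161597672; dist=6371·c=7400.539 ≈ 7400.5 km; running total=94620.9 km
Leg 7 bearing: y=sinΔλ·cosφ2=0.04108343, x=cosφ1·sinφ2-sinφ1·cosφ2·cosΔλ=-0.91651962; θ=atan2(y, x)=177.4334° ≈ 177.4°

Leg 1: dist=14466.2 km, bearing=218.8°
Leg 2: dist=9777.4 km, bearing=175.8°
Leg 3: dist=15963.4 km, bearing=177.2°
Leg 4: dist=17620.9 km, bearing=161.6°
Leg 5: dist=18965.5 km, bearing=159.8°
Leg 6: dist=10427.0 km, bearing=349.4°
Leg 7: dist=7400.5 km, bearing=177.4°
Total: 94620.9 km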